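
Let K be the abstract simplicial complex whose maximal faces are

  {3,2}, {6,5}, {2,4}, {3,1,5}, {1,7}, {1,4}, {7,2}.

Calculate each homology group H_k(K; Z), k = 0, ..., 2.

Order the vertices as 1 < 2 < 3 < 4 < 5 < 6 < 7. Listing each simplex with vertices in this order, K has dimension 2 with simplices:

  0-simplices (7): [1], [2], [3], [4], [5], [6], [7]
  1-simplices (9): [1,3], [1,4], [1,5], [1,7], [2,3], [2,4], [2,7], [3,5], [5,6]
  2-simplices (1): [1,3,5]

so the chain groups are C_0 ≅ Z^7, C_1 ≅ Z^9, C_2 ≅ Z^1.

Boundary ∂_1: C_1 → C_0 sends each edge [p,q] (with p < q) to q − p.
The resulting 7×9 matrix has rank 6, and its Smith normal form has invariant factors (1,1,1,1,1,1).

The boundary map ∂_2: C_2 → C_1 sends each 2-simplex [p,q,r] to [q,r] − [p,r] + [p,q]. For instance
  ∂[1,3,5] = [3,5] − [1,5] + [1,3].
The resulting 9×1 matrix has rank 1, and its Smith normal form has invariant factors (1).

Now H_k = ker ∂_k / im ∂_{k+1}, so:

  H_0: rank C_0 − rank ∂_1 = 7 − 6 = 1, and the invariant factors of ∂_1 are all 1, so H_0 ≅ Z.
  H_1: rank ker ∂_1 − rank ∂_2 = (9 − 6) − 1 = 2, and the invariant factors of ∂_2 are all 1, so H_1 ≅ Z^2.
  H_2: rank ker ∂_2 − rank ∂_3 = (1 − 1) − 0 = 0, and there is no ∂_3, so H_2 ≅ 0.

H_0 ≅ Z,  H_1 ≅ Z^2,  H_2 = 0.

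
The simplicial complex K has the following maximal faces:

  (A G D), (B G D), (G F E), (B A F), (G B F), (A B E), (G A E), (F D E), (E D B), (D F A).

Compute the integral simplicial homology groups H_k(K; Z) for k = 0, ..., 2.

H_0 ≅ Z,  H_1 ≅ Z/2Z,  H_2 = 0.

Order the vertices as A < B < D < E < F < G. Listing each simplex with vertices in this order, K has dimension 2 with simplices:

  0-simplices (6): A, B, D, E, F, G
  1-simplices (15): AB, AD, AE, AF, AG, BD, BE, BF, BG, DE, DF, DG, EF, EG, FG
  2-simplices (10): ABE, ABF, ADF, ADG, AEG, BDE, BDG, BFG, DEF, EFG

Hence C_0 ≅ Z^6, C_1 ≅ Z^15, C_2 ≅ Z^10.

The boundary map ∂_1: C_1 → C_0 maps an edge to its endpoints' difference, ∂[p,q] = q − p.
As a 6×15 matrix over Z this has rank 5, with invariant factors (1,1,1,1,1).

∂_2: C_2 → C_1 sends each 2-simplex [p,q,r] to [q,r] − [p,r] + [p,q]. For instance
  ∂ABE = BE − AE + AB,
  ∂ADG = DG − AG + AD.
The resulting 15×10 matrix has rank 10, and its Smith normal form has invariant factors (1,1,1,1,1,1,1,1,1,2).

Reading off H_k = ker ∂_k / im ∂_{k+1}:

  H_0: rank C_0 − rank ∂_1 = 6 − 5 = 1, and the invariant factors of ∂_1 are all 1, so H_0 ≅ Z.
  H_1: rank ker ∂_1 − rank ∂_2 = (15 − 5) − 10 = 0, and ∂_2 has invariant factor 2 > 1, so H_1 ≅ Z/2Z.
  H_2: rank ker ∂_2 − rank ∂_3 = (10 − 10) − 0 = 0, and there is no ∂_3, so H_2 ≅ 0.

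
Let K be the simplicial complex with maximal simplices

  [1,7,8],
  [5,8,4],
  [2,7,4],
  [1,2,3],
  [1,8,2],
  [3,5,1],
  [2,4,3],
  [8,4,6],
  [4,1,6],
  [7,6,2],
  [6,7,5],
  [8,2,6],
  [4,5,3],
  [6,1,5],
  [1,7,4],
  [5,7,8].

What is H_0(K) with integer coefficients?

H_0 = Z.

We work with the vertex ordering 1 < 2 < 3 < 4 < 5 < 6 < 7 < 8. The simplices of K, each written with vertices in increasing order, are:

  0-simplices (8): [1], [2], [3], [4], [5], [6], [7], [8]
  1-simplices (24): (24 of them)
  2-simplices (16): [1,2,3], [1,2,8], [1,3,5], [1,4,6], [1,4,7], [1,5,6], [1,7,8], [2,3,4], [2,4,7], [2,6,7], [2,6,8], [3,4,5], [4,5,8], [4,6,8], [5,6,7], [5,7,8]

Hence C_0 ≅ Z^8, C_1 ≅ Z^24, C_2 ≅ Z^16.

∂_1: C_1 → C_0 is given by ∂[p,q] = [q] − [p]. For instance
  ∂[5,8] = [8] − [5].
The 8×24 boundary matrix has rank 7 and Smith normal form diag(1,1,1,1,1,1,1).

∂_2: C_2 → C_1 maps a triangle to the signed sum of its edges. For instance
  ∂[1,2,8] = [2,8] − [1,8] + [1,2],
  ∂[1,4,6] = [4,6] − [1,6] + [1,4].
This gives a 24×16 integer matrix of rank 15; reducing to Smith normal form yields diagonal entries (1,1,1,1,1,1,1,1,1,1,1,1,1,1,1).

Now H_k = ker ∂_k / im ∂_{k+1}, so:

  H_0: rank C_0 − rank ∂_1 = 8 − 7 = 1, and the invariant factors of ∂_1 are all 1, so H_0 ≅ Z.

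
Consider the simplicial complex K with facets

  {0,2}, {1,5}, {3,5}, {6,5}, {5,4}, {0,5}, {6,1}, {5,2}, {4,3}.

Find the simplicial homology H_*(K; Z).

H_0 = Z,  H_1 = Z^3.

Fix the vertex order 0 < 1 < 2 < 3 < 4 < 5 < 6 and write every simplex with vertices in increasing order. Then dim K = 1 and the simplices of K are:

  0-simplices (7): [0], [1], [2], [3], [4], [5], [6]
  1-simplices (9): [0,2], [0,5], [1,5], [1,6], [2,5], [3,4], [3,5], [4,5], [5,6]

so the chain groups are C_0 ≅ Z^7, C_1 ≅ Z^9.

∂_1: C_1 → C_0 is given by ∂[p,q] = [q] − [p].
The resulting 7×9 matrix has rank 6, and its Smith normal form has invariant factors (1,1,1,1,1,1).

Computing H_k = (kernel of ∂_k) / (image of ∂_{k+1}):

  H_0: rank C_0 − rank ∂_1 = 7 − 6 = 1, and the invariant factors of ∂_1 are all 1, so H_0 = Z.
  H_1: rank ker ∂_1 − rank ∂_2 = (9 − 6) − 0 = 3, and there is no ∂_2, so H_1 = Z^3.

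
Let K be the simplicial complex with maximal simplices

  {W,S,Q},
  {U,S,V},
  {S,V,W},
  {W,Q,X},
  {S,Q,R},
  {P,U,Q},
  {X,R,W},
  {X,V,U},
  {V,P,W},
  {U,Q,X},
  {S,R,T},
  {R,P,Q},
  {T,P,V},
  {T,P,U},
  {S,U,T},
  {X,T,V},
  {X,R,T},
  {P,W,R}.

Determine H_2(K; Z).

We work with the vertex ordering P < Q < R < S < T < U < V < W < X. The simplices of K, each written with vertices in increasing order, are:

  0-simplices (9): P, Q, R, S, T, U, V, W, X
  1-simplices (27): PQ, PR, PT, PU, PV, PW, QR, QS, QU, QW, QX, RS, RT, RW, RX, ST, SU, SV, SW, TU, TV, TX, UV, UX, VW, VX, WX
  2-simplices (18): PQR, PQU, PRW, PTU, PTV, PVW, QRS, QSW, QUX, QWX, RST, RTX, RWX, STU, SUV, SVW, TVX, UVX

so the chain groups are C_0 ≅ Z^9, C_1 ≅ Z^27, C_2 ≅ Z^18.

The boundary map ∂_1: C_1 → C_0 is given by ∂[p,q] = [q] − [p]. For instance
  ∂QR = R − Q.
This gives a 9×27 integer matrix of rank 8; reducing to Smith normal form yields diagonal entries (1,1,1,1,1,1,1,1).

The boundary map ∂_2: C_2 → C_1 maps a triangle to the signed sum of its edges. For instance
  ∂SVW = VW − SW + SV,
  ∂QUX = UX − QX + QU.
This gives a 27×18 integer matrix of rank 18; reducing to Smith normal form yields diagonal entries (1,1,1,1,1,1,1,1,1,1,1,1,1,1,1,1,1,2).

Now H_k = ker ∂_k / im ∂_{k+1}, so:

  H_2: rank ker ∂_2 − rank ∂_3 = (18 − 18) − 0 = 0, and there is no ∂_3, so H_2 = 0.

(K is a triangulation of the Klein bottle.)

H_2 = 0.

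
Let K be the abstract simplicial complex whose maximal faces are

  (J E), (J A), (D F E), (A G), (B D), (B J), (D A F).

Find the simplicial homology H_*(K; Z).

Fix the vertex order A < B < D < E < F < G < J and write every simplex with vertices in increasing order. Then dim K = 2 and the simplices of K are:

  0-simplices (7): A, B, D, E, F, G, J
  1-simplices (10): AD, AF, AG, AJ, BD, BJ, DE, DF, EF, EJ
  2-simplices (2): ADF, DEF

so the chain groups are C_0 ≅ Z^7, C_1 ≅ Z^10, C_2 ≅ Z^2.

∂_1: C_1 → C_0 is given by ∂[p,q] = [q] − [p]. For instance
  ∂DE = E − D.
The 7×10 boundary matrix has rank 6 and Smith normal form diag(1,1,1,1,1,1).

The boundary map ∂_2: C_2 → C_1 sends each 2-simplex [p,q,r] to [q,r] − [p,r] + [p,q]. For instance
  ∂ADF = DF − AF + AD,
  ∂DEF = EF − DF + DE.
The resulting 10×2 matrix has rank 2, and its Smith normal form has invariant factors (1,1).

Reading off H_k = ker ∂_k / im ∂_{k+1}:

  H_0: rank C_0 − rank ∂_1 = 7 − 6 = 1, and the invariant factors of ∂_1 are all 1, so H_0 ≅ Z.
  H_1: rank ker ∂_1 − rank ∂_2 = (10 − 6) − 2 = 2, and the invariant factors of ∂_2 are all 1, so H_1 ≅ Z^2.
  H_2: rank ker ∂_2 − rank ∂_3 = (2 − 2) − 0 = 0, and there is no ∂_3, so H_2 ≅ 0.

As a check, the Euler characteristic is 7 − 10 + 2 = -1, which agrees with 1 − 2 + 0 = -1.

H_0 ≅ Z,  H_1 ≅ Z^2,  H_2 = 0.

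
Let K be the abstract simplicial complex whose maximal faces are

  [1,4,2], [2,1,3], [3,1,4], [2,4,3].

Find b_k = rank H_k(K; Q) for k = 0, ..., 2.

K has 4 vertices, 6 edges, 4 triangles.
rank ∂_0 = 0, rank ∂_1 = 3 ⇒ b_0 = 4 − 0 − 3 = 1; all invariant factors of ∂_1 are 1 so no torsion. So H_0 ≅ Z.
rank ∂_1 = 3, rank ∂_2 = 3 ⇒ b_1 = 6 − 3 − 3 = 0; all invariant factors of ∂_2 are 1 so no torsion. So H_1 ≅ 0.
rank ∂_2 = 3, rank ∂_3 = 0 ⇒ b_2 = 4 − 3 − 0 = 1. So H_2 ≅ Z.

b_0 = 1, b_1 = 0, b_2 = 1.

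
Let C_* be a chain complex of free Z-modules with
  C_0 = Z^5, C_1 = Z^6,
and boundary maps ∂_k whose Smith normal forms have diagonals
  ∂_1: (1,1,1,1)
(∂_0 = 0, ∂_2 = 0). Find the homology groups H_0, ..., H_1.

H_0: b_0 = 5 − 0 − 4 = 1; torsion from ∂_1 factors > 1: none. So H_0 ≅ Z.
H_1: b_1 = 6 − 4 − 0 = 2; torsion from ∂_2 factors > 1: none. So H_1 ≅ Z^2.

H_0 ≅ Z,  H_1 ≅ Z^2.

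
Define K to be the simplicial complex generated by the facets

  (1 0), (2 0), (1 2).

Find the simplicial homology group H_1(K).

Fix the vertex order 0 < 1 < 2 and write every simplex with vertices in increasing order. Then dim K = 1 and the simplices of K are:

  0-simplices (3): [0], [1], [2]
  1-simplices (3): [0,1], [0,2], [1,2]

giving chain groups C_0 ≅ Z^3, C_1 ≅ Z^3.

∂_1: C_1 → C_0 maps an edge to its endpoints' difference, ∂[p,q] = q − p. For instance
  ∂[0,2] = [2] − [0].
This gives a 3×3 integer matrix of rank 2; reducing to Smith normal form yields diagonal entries (1,1).

Computing H_k = (kernel of ∂_k) / (image of ∂_{k+1}):

  H_1: rank ker ∂_1 − rank ∂_2 = (3 − 2) − 0 = 1, and there is no ∂_2, so H_1 ≅ Z.

H_1 ≅ Z.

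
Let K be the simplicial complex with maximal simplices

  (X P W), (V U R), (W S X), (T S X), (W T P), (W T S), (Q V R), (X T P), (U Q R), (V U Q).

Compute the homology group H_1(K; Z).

Fix the vertex order P < Q < R < S < T < U < V < W < X and write every simplex with vertices in increasing order. Then dim K = 2 and the simplices of K are:

  0-simplices (9): P, Q, R, S, T, U, V, W, X
  1-simplices (15): PT, PW, PX, QR, QU, QV, RU, RV, ST, SW, SX, TW, TX, UV, WX
  2-simplices (10): PTW, PTX, PWX, QRU, QRV, QUV, RUV, STW, STX, SWX

Hence C_0 ≅ Z^9, C_1 ≅ Z^15, C_2 ≅ Z^10.

The boundary map ∂_1: C_1 → C_0 sends each edge [p,q] (with p < q) to q − p.
The 9×15 boundary matrix has rank 7 and Smith normal form diag(1,1,1,1,1,1,1).

∂_2: C_2 → C_1 acts by ∂[p,q,r] = [q,r] − [p,r] + [p,q]. For instance
  ∂QRV = RV − QV + QR,
  ∂PWX = WX − PX + PW.
This gives a 15×10 integer matrix of rank 8; reducing to Smith normal form yields diagonal entries (1,1,1,1,1,1,1,1).

Now H_k = ker ∂_k / im ∂_{k+1}, so:

  H_1: rank ker ∂_1 − rank ∂_2 = (15 − 7) − 8 = 0, and the invariant factors of ∂_2 are all 1, so H_1 = 0.

(K is a triangulation of the disjoint union of the 2-sphere S^2 and the 2-sphere S^2.)

H_1 = 0.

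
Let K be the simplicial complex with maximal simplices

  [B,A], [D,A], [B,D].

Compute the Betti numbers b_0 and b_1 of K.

b_0 = 1, b_1 = 1.

We work with the vertex ordering A < B < D. The simplices of K, each written with vertices in increasing order, are:

  0-simplices (3): A, B, D
  1-simplices (3): AB, AD, BD

giving chain groups C_0 ≅ Z^3, C_1 ≅ Z^3.

The boundary map ∂_1: C_1 → C_0 is given by ∂[p,q] = [q] − [p].
This gives a 3×3 integer matrix of rank 2; reducing to Smith normal form yields diagonal entries (1,1).

Reading off H_k = ker ∂_k / im ∂_{k+1}:

  H_0: rank C_0 − rank ∂_1 = 3 − 2 = 1, and the invariant factors of ∂_1 are all 1, so H_0 ≅ Z.
  H_1: rank ker ∂_1 − rank ∂_2 = (3 − 2) − 0 = 1, and there is no ∂_2, so H_1 ≅ Z.

Hence the Betti numbers are b_0 = 1, b_1 = 1.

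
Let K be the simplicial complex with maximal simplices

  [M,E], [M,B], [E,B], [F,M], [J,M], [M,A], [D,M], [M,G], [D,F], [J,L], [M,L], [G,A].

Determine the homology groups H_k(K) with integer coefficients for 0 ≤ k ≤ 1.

H_0 = Z,  H_1 = Z^4.

Take the total order A < B < D < E < F < G < J < L < M on the vertex set. Then K (dimension 1) consists of the simplices:

  0-simplices (9): A, B, D, E, F, G, J, L, M
  1-simplices (12): AG, AM, BE, BM, DF, DM, EM, FM, GM, JL, JM, LM

giving chain groups C_0 ≅ Z^9, C_1 ≅ Z^12.

Boundary ∂_1: C_1 → C_0 maps an edge to its endpoints' difference, ∂[p,q] = q − p. For instance
  ∂GM = M − G.
As a 9×12 matrix over Z this has rank 8, with invariant factors (1,1,1,1,1,1,1,1).

Reading off H_k = ker ∂_k / im ∂_{k+1}:

  H_0: rank C_0 − rank ∂_1 = 9 − 8 = 1, and the invariant factors of ∂_1 are all 1, so H_0 = Z.
  H_1: rank ker ∂_1 − rank ∂_2 = (12 − 8) − 0 = 4, and there is no ∂_2, so H_1 = Z^4.

(K is a triangulation of a wedge of 4 circles.)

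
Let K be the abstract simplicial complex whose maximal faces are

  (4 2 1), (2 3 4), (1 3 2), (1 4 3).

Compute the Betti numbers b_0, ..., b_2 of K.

Take the total order 1 < 2 < 3 < 4 on the vertex set. Then K (dimension 2) consists of the simplices:

  0-simplices (4): [1], [2], [3], [4]
  1-simplices (6): [1,2], [1,3], [1,4], [2,3], [2,4], [3,4]
  2-simplices (4): [1,2,3], [1,2,4], [1,3,4], [2,3,4]

Hence C_0 ≅ Z^4, C_1 ≅ Z^6, C_2 ≅ Z^4.

Boundary ∂_1: C_1 → C_0 is given by ∂[p,q] = [q] − [p]. For instance
  ∂[2,4] = [4] − [2].
As a 4×6 matrix over Z this has rank 3, with invariant factors (1,1,1).

The boundary map ∂_2: C_2 → C_1 acts by ∂[p,q,r] = [q,r] − [p,r] + [p,q]. For instance
  ∂[1,2,3] = [2,3] − [1,3] + [1,2],
  ∂[2,3,4] = [3,4] − [2,4] + [2,3].
The 6×4 boundary matrix has rank 3 and Smith normal form diag(1,1,1).

From H_k ≅ ker(∂_k) / im(∂_{k+1}) we obtain:

  H_0: rank C_0 − rank ∂_1 = 4 − 3 = 1, and the invariant factors of ∂_1 are all 1, so H_0 ≅ Z.
  H_1: rank ker ∂_1 − rank ∂_2 = (6 − 3) − 3 = 0, and the invariant factors of ∂_2 are all 1, so H_1 ≅ 0.
  H_2: rank ker ∂_2 − rank ∂_3 = (4 − 3) − 0 = 1, and there is no ∂_3, so H_2 ≅ Z.

As a check, the Euler characteristic is 4 − 6 + 4 = 2, which agrees with 1 − 0 + 1 = 2.

Hence the Betti numbers are b_0 = 1, b_1 = 0, b_2 = 1.

b_0 = 1, b_1 = 0, b_2 = 1.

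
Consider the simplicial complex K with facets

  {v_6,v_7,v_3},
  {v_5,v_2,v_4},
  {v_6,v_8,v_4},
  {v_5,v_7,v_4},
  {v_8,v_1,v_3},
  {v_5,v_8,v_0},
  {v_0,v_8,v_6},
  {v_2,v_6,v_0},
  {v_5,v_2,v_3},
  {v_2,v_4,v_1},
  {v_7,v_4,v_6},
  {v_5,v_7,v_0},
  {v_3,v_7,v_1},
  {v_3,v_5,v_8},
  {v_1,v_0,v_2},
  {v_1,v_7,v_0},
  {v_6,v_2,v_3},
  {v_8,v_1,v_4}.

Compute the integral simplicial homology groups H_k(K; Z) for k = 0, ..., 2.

H_0 ≅ Z,  H_1 ≅ Z^2,  H_2 ≅ Z.

K has 9 vertices, 27 edges, 18 triangles.
rank ∂_0 = 0, rank ∂_1 = 8 ⇒ b_0 = 9 − 0 − 8 = 1; all invariant factors of ∂_1 are 1 so no torsion. So H_0 = Z.
rank ∂_1 = 8, rank ∂_2 = 17 ⇒ b_1 = 27 − 8 − 17 = 2; all invariant factors of ∂_2 are 1 so no torsion. So H_1 = Z^2.
rank ∂_2 = 17, rank ∂_3 = 0 ⇒ b_2 = 18 − 17 − 0 = 1. So H_2 = Z.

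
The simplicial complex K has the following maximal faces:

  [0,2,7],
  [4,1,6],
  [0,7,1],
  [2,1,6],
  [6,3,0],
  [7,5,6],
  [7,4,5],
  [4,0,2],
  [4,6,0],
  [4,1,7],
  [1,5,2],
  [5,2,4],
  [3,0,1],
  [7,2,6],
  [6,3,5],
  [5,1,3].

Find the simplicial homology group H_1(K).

Take the total order 0 < 1 < 2 < 3 < 4 < 5 < 6 < 7 on the vertex set. Then K (dimension 2) consists of the simplices:

  0-simplices (8): [0], [1], [2], [3], [4], [5], [6], [7]
  1-simplices (24): (24 of them)
  2-simplices (16): [0,1,3], [0,1,7], [0,2,4], [0,2,7], [0,3,6], [0,4,6], [1,2,5], [1,2,6], [1,3,5], [1,4,6], [1,4,7], [2,4,5], [2,6,7], [3,5,6], [4,5,7], [5,6,7]

giving chain groups C_0 ≅ Z^8, C_1 ≅ Z^24, C_2 ≅ Z^16.

∂_1: C_1 → C_0 sends each edge [p,q] (with p < q) to q − p. For instance
  ∂[1,3] = [3] − [1].
This gives a 8×24 integer matrix of rank 7; reducing to Smith normal form yields diagonal entries (1,1,1,1,1,1,1).

Boundary ∂_2: C_2 → C_1 acts by ∂[p,q,r] = [q,r] − [p,r] + [p,q]. For instance
  ∂[0,4,6] = [4,6] − [0,6] + [0,4],
  ∂[0,2,4] = [2,4] − [0,4] + [0,2].
This gives a 24×16 integer matrix of rank 15; reducing to Smith normal form yields diagonal entries (1,1,1,1,1,1,1,1,1,1,1,1,1,1,1).

Reading off H_k = ker ∂_k / im ∂_{k+1}:

  H_1: rank ker ∂_1 − rank ∂_2 = (24 − 7) − 15 = 2, and the invariant factors of ∂_2 are all 1, so H_1 = Z^2.

H_1 = Z^2.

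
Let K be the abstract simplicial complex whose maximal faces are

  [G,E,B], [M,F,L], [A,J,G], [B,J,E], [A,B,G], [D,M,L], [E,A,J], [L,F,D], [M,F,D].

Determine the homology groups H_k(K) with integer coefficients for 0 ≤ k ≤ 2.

K has 9 vertices, 16 edges, 9 triangles.
rank ∂_0 = 0, rank ∂_1 = 7 ⇒ b_0 = 9 − 0 − 7 = 2; all invariant factors of ∂_1 are 1 so no torsion. So H_0 = Z^2.
rank ∂_1 = 7, rank ∂_2 = 8 ⇒ b_1 = 16 − 7 − 8 = 1; all invariant factors of ∂_2 are 1 so no torsion. So H_1 = Z.
rank ∂_2 = 8, rank ∂_3 = 0 ⇒ b_2 = 9 − 8 − 0 = 1. So H_2 = Z.

H_0 = Z^2,  H_1 = Z,  H_2 = Z.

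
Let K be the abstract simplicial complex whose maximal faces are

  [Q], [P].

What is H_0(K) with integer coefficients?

H_0 = Z^2.

Order the vertices as P < Q. Listing each simplex with vertices in this order, K has dimension 0 with simplices:

  0-simplices (2): P, Q

giving chain groups C_0 ≅ Z^2.

Reading off H_k = ker ∂_k / im ∂_{k+1}:

  H_0: rank C_0 − rank ∂_1 = 2 − 0 = 2, and there is no ∂_1, so H_0 ≅ Z^2.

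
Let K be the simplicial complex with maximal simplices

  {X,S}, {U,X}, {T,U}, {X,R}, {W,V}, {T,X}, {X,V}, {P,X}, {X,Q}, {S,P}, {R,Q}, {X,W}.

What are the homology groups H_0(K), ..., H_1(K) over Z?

H_0 ≅ Z,  H_1 ≅ Z^4.

We work with the vertex ordering P < Q < R < S < T < U < V < W < X. The simplices of K, each written with vertices in increasing order, are:

  0-simplices (9): P, Q, R, S, T, U, V, W, X
  1-simplices (12): PS, PX, QR, QX, RX, SX, TU, TX, UX, VW, VX, WX

so the chain groups are C_0 ≅ Z^9, C_1 ≅ Z^12.

The boundary map ∂_1: C_1 → C_0 sends each edge [p,q] (with p < q) to q − p. For instance
  ∂PS = S − P.
The 9×12 boundary matrix has rank 8 and Smith normal form diag(1,1,1,1,1,1,1,1).

Now H_k = ker ∂_k / im ∂_{k+1}, so:

  H_0: rank C_0 − rank ∂_1 = 9 − 8 = 1, and the invariant factors of ∂_1 are all 1, so H_0 ≅ Z.
  H_1: rank ker ∂_1 − rank ∂_2 = (12 − 8) − 0 = 4, and there is no ∂_2, so H_1 ≅ Z^4.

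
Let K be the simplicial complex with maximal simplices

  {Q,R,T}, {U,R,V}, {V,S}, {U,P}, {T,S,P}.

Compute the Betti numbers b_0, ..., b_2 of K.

b_0 = 1, b_1 = 2, b_2 = 0.

We work with the vertex ordering P < Q < R < S < T < U < V. The simplices of K, each written with vertices in increasing order, are:

  0-simplices (7): P, Q, R, S, T, U, V
  1-simplices (11): PS, PT, PU, QR, QT, RT, RU, RV, ST, SV, UV
  2-simplices (3): PST, QRT, RUV

giving chain groups C_0 ≅ Z^7, C_1 ≅ Z^11, C_2 ≅ Z^3.

The boundary map ∂_1: C_1 → C_0 sends each edge [p,q] (with p < q) to q − p. For instance
  ∂PU = U − P.
This gives a 7×11 integer matrix of rank 6; reducing to Smith normal form yields diagonal entries (1,1,1,1,1,1).

Boundary ∂_2: C_2 → C_1 acts by ∂[p,q,r] = [q,r] − [p,r] + [p,q]. For instance
  ∂PST = ST − PT + PS,
  ∂QRT = RT − QT + QR.
The 11×3 boundary matrix has rank 3 and Smith normal form diag(1,1,1).

Computing H_k = (kernel of ∂_k) / (image of ∂_{k+1}):

  H_0: rank C_0 − rank ∂_1 = 7 − 6 = 1, and the invariant factors of ∂_1 are all 1, so H_0 = Z.
  H_1: rank ker ∂_1 − rank ∂_2 = (11 − 6) − 3 = 2, and the invariant factors of ∂_2 are all 1, so H_1 = Z^2.
  H_2: rank ker ∂_2 − rank ∂_3 = (3 − 3) − 0 = 0, and there is no ∂_3, so H_2 = 0.

As a check, the Euler characteristic is 7 − 11 + 3 = -1, which agrees with 1 − 2 + 0 = -1.

Hence the Betti numbers are b_0 = 1, b_1 = 2, b_2 = 0.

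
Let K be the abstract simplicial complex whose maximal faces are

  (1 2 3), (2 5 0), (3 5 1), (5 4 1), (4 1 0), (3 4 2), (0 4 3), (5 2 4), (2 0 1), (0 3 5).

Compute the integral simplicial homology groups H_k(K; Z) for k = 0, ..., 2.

H_0 = Z,  H_1 = Z/2,  H_2 = 0.

Fix the vertex order 0 < 1 < 2 < 3 < 4 < 5 and write every simplex with vertices in increasing order. Then dim K = 2 and the simplices of K are:

  0-simplices (6): [0], [1], [2], [3], [4], [5]
  1-simplices (15): [0,1], [0,2], [0,3], [0,4], [0,5], [1,2], [1,3], [1,4], [1,5], [2,3], [2,4], [2,5], [3,4], [3,5], [4,5]
  2-simplices (10): [0,1,2], [0,1,4], [0,2,5], [0,3,4], [0,3,5], [1,2,3], [1,3,5], [1,4,5], [2,3,4], [2,4,5]

Hence C_0 ≅ Z^6, C_1 ≅ Z^15, C_2 ≅ Z^10.

∂_1: C_1 → C_0 is given by ∂[p,q] = [q] − [p].
The 6×15 boundary matrix has rank 5 and Smith normal form diag(1,1,1,1,1).

Boundary ∂_2: C_2 → C_1 sends each 2-simplex [p,q,r] to [q,r] − [p,r] + [p,q]. For instance
  ∂[2,3,4] = [3,4] − [2,4] + [2,3],
  ∂[0,3,5] = [3,5] − [0,5] + [0,3].
The resulting 15×10 matrix has rank 10, and its Smith normal form has invariant factors (1,1,1,1,1,1,1,1,1,2).

Computing H_k = (kernel of ∂_k) / (image of ∂_{k+1}):

  H_0: rank C_0 − rank ∂_1 = 6 − 5 = 1, and the invariant factors of ∂_1 are all 1, so H_0 ≅ Z.
  H_1: rank ker ∂_1 − rank ∂_2 = (15 − 5) − 10 = 0, and ∂_2 has invariant factor 2 > 1, so H_1 ≅ Z/2.
  H_2: rank ker ∂_2 − rank ∂_3 = (10 − 10) − 0 = 0, and there is no ∂_3, so H_2 ≅ 0.

As a check, the Euler characteristic is 6 − 15 + 10 = 1, which agrees with 1 − 0 + 0 = 1.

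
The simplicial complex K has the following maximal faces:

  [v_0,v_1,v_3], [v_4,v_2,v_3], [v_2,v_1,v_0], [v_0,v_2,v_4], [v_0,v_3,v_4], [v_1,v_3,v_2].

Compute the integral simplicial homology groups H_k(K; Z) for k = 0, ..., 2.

H_0 ≅ Z,  H_1 = 0,  H_2 ≅ Z.

We work with the vertex ordering v_0 < v_1 < v_2 < v_3 < v_4. The simplices of K, each written with vertices in increasing order, are:

  0-simplices (5): [v_0], [v_1], [v_2], [v_3], [v_4]
  1-simplices (9): [v_0,v_1], [v_0,v_2], [v_0,v_3], [v_0,v_4], [v_1,v_2], [v_1,v_3], [v_2,v_3], [v_2,v_4], [v_3,v_4]
  2-simplices (6): [v_0,v_1,v_2], [v_0,v_1,v_3], [v_0,v_2,v_4], [v_0,v_3,v_4], [v_1,v_2,v_3], [v_2,v_3,v_4]

Hence C_0 ≅ Z^5, C_1 ≅ Z^9, C_2 ≅ Z^6.

The boundary map ∂_1: C_1 → C_0 sends each edge [p,q] (with p < q) to q − p. For instance
  ∂[v_3,v_4] = [v_4] − [v_3].
This gives a 5×9 integer matrix of rank 4; reducing to Smith normal form yields diagonal entries (1,1,1,1).

Boundary ∂_2: C_2 → C_1 sends each 2-simplex [p,q,r] to [q,r] − [p,r] + [p,q]. For instance
  ∂[v_2,v_3,v_4] = [v_3,v_4] − [v_2,v_4] + [v_2,v_3],
  ∂[v_0,v_3,v_4] = [v_3,v_4] − [v_0,v_4] + [v_0,v_3].
This gives a 9×6 integer matrix of rank 5; reducing to Smith normal form yields diagonal entries (1,1,1,1,1).

Now H_k = ker ∂_k / im ∂_{k+1}, so:

  H_0: rank C_0 − rank ∂_1 = 5 − 4 = 1, and the invariant factors of ∂_1 are all 1, so H_0 ≅ Z.
  H_1: rank ker ∂_1 − rank ∂_2 = (9 − 4) − 5 = 0, and the invariant factors of ∂_2 are all 1, so H_1 ≅ 0.
  H_2: rank ker ∂_2 − rank ∂_3 = (6 − 5) − 0 = 1, and there is no ∂_3, so H_2 ≅ Z.

As a check, the Euler characteristic is 5 − 9 + 6 = 2, which agrees with 1 − 0 + 1 = 2.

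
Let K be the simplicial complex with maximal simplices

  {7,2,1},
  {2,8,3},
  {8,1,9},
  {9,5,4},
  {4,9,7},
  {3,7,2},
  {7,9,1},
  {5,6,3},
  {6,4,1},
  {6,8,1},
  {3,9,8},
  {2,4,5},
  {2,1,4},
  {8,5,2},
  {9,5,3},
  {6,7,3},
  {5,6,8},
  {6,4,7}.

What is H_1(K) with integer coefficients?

K has 9 vertices, 27 edges, 18 triangles.
rank ∂_1 = 8, rank ∂_2 = 18 ⇒ b_1 = 27 − 8 − 18 = 1; ∂_2 has invariant factor(s) [2] giving torsion. So H_1 = Z ⊕ Z/2.

H_1 = Z ⊕ Z/2.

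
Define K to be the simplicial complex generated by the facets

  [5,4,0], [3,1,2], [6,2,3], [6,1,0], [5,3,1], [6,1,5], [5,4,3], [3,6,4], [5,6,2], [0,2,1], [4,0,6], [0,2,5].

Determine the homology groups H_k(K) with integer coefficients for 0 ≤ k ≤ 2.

Take the total order 0 < 1 < 2 < 3 < 4 < 5 < 6 on the vertex set. Then K (dimension 2) consists of the simplices:

  0-simplices (7): [0], [1], [2], [3], [4], [5], [6]
  1-simplices (18): [0,1], [0,2], [0,4], [0,5], [0,6], [1,2], [1,3], [1,5], [1,6], [2,3], [2,5], [2,6], [3,4], [3,5], [3,6], [4,5], [4,6], [5,6]
  2-simplices (12): [0,1,2], [0,1,6], [0,2,5], [0,4,5], [0,4,6], [1,2,3], [1,3,5], [1,5,6], [2,3,6], [2,5,6], [3,4,5], [3,4,6]

giving chain groups C_0 ≅ Z^7, C_1 ≅ Z^18, C_2 ≅ Z^12.

∂_1: C_1 → C_0 maps an edge to its endpoints' difference, ∂[p,q] = q − p. For instance
  ∂[0,1] = [1] − [0].
The 7×18 boundary matrix has rank 6 and Smith normal form diag(1,1,1,1,1,1).

∂_2: C_2 → C_1 acts by ∂[p,q,r] = [q,r] − [p,r] + [p,q]. For instance
  ∂[2,3,6] = [3,6] − [2,6] + [2,3],
  ∂[3,4,6] = [4,6] − [3,6] + [3,4].
As a 18×12 matrix over Z this has rank 12, with invariant factors (1,1,1,1,1,1,1,1,1,1,1,2).

Reading off H_k = ker ∂_k / im ∂_{k+1}:

  H_0: rank C_0 − rank ∂_1 = 7 − 6 = 1, and the invariant factors of ∂_1 are all 1, so H_0 ≅ Z.
  H_1: rank ker ∂_1 − rank ∂_2 = (18 − 6) − 12 = 0, and ∂_2 has invariant factor 2 > 1, so H_1 ≅ Z/2Z.
  H_2: rank ker ∂_2 − rank ∂_3 = (12 − 12) − 0 = 0, and there is no ∂_3, so H_2 ≅ 0.

H_0 = Z,  H_1 = Z/2Z,  H_2 = 0.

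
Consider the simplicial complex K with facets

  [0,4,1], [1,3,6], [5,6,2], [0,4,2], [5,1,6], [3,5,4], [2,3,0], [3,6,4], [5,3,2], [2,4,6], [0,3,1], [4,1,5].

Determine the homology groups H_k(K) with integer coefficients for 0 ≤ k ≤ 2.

H_0 ≅ Z,  H_1 ≅ Z/2Z,  H_2 = 0.

Fix the vertex order 0 < 1 < 2 < 3 < 4 < 5 < 6 and write every simplex with vertices in increasing order. Then dim K = 2 and the simplices of K are:

  0-simplices (7): [0], [1], [2], [3], [4], [5], [6]
  1-simplices (18): [0,1], [0,2], [0,3], [0,4], [1,3], [1,4], [1,5], [1,6], [2,3], [2,4], [2,5], [2,6], [3,4], [3,5], [3,6], [4,5], [4,6], [5,6]
  2-simplices (12): [0,1,3], [0,1,4], [0,2,3], [0,2,4], [1,3,6], [1,4,5], [1,5,6], [2,3,5], [2,4,6], [2,5,6], [3,4,5], [3,4,6]

Hence C_0 ≅ Z^7, C_1 ≅ Z^18, C_2 ≅ Z^12.

Boundary ∂_1: C_1 → C_0 is given by ∂[p,q] = [q] − [p].
As a 7×18 matrix over Z this has rank 6, with invariant factors (1,1,1,1,1,1).

The boundary map ∂_2: C_2 → C_1 acts by ∂[p,q,r] = [q,r] − [p,r] + [p,q]. For instance
  ∂[0,1,3] = [1,3] − [0,3] + [0,1],
  ∂[1,3,6] = [3,6] − [1,6] + [1,3].
The resulting 18×12 matrix has rank 12, and its Smith normal form has invariant factors (1,1,1,1,1,1,1,1,1,1,1,2).

From H_k ≅ ker(∂_k) / im(∂_{k+1}) we obtain:

  H_0: rank C_0 − rank ∂_1 = 7 − 6 = 1, and the invariant factors of ∂_1 are all 1, so H_0 ≅ Z.
  H_1: rank ker ∂_1 − rank ∂_2 = (18 − 6) − 12 = 0, and ∂_2 has invariant factor 2 > 1, so H_1 ≅ Z/2Z.
  H_2: rank ker ∂_2 − rank ∂_3 = (12 − 12) − 0 = 0, and there is no ∂_3, so H_2 ≅ 0.

As a check, the Euler characteristic is 7 − 18 + 12 = 1, which agrees with 1 − 0 + 0 = 1.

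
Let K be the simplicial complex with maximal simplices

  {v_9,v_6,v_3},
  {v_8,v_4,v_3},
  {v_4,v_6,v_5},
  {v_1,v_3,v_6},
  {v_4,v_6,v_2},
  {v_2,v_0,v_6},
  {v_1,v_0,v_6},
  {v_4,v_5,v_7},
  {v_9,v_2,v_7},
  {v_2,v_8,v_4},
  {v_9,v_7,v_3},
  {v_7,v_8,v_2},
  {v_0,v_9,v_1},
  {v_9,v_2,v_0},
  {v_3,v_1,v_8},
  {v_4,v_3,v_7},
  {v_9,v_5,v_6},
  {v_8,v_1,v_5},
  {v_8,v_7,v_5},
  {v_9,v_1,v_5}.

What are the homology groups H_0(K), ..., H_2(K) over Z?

H_0 = Z,  H_1 = Z ⊕ Z/2Z,  H_2 = 0.

Fix the vertex order v_0 < v_1 < v_2 < v_3 < v_4 < v_5 < v_6 < v_7 < v_8 < v_9 and write every simplex with vertices in increasing order. Then dim K = 2 and the simplices of K are:

  0-simplices (10): [v_0], [v_1], [v_2], [v_3], [v_4], [v_5], [v_6], [v_7], [v_8], [v_9]
  1-simplices (30): (30 of them)
  2-simplices (20): (20 of them)

so the chain groups are C_0 ≅ Z^10, C_1 ≅ Z^30, C_2 ≅ Z^20.

Boundary ∂_1: C_1 → C_0 is given by ∂[p,q] = [q] − [p]. For instance
  ∂[v_3,v_8] = [v_8] − [v_3].
The resulting 10×30 matrix has rank 9, and its Smith normal form has invariant factors (1,1,1,1,1,1,1,1,1).

∂_2: C_2 → C_1 acts by ∂[p,q,r] = [q,r] − [p,r] + [p,q]. For instance
  ∂[v_0,v_2,v_6] = [v_2,v_6] − [v_0,v_6] + [v_0,v_2],
  ∂[v_3,v_6,v_9] = [v_6,v_9] − [v_3,v_9] + [v_3,v_6].
This gives a 30×20 integer matrix of rank 20; reducing to Smith normal form yields diagonal entries (1,1,1,1,1,1,1,1,1,1,1,1,1,1,1,1,1,1,1,2).

From H_k ≅ ker(∂_k) / im(∂_{k+1}) we obtain:

  H_0: rank C_0 − rank ∂_1 = 10 − 9 = 1, and the invariant factors of ∂_1 are all 1, so H_0 = Z.
  H_1: rank ker ∂_1 − rank ∂_2 = (30 − 9) − 20 = 1, and ∂_2 has invariant factor 2 > 1, so H_1 = Z ⊕ Z/2Z.
  H_2: rank ker ∂_2 − rank ∂_3 = (20 − 20) − 0 = 0, and there is no ∂_3, so H_2 = 0.

As a check, the Euler characteristic is 10 − 30 + 20 = 0, which agrees with 1 − 1 + 0 = 0.
(K is a triangulation of the Klein bottle.)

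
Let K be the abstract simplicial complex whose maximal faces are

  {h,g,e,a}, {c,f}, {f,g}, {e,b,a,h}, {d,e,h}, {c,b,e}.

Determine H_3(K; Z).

K has 8 vertices, 15 edges, 9 triangles, 2 3-simplices.
rank ∂_3 = 2, rank ∂_4 = 0 ⇒ b_3 = 2 − 2 − 0 = 0. So H_3 ≅ 0.

H_3 ≅ 0.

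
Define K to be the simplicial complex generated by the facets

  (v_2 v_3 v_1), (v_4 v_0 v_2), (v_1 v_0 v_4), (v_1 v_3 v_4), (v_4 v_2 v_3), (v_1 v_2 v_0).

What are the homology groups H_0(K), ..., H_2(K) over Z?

H_0 = Z,  H_1 = 0,  H_2 = Z.

K has 5 vertices, 9 edges, 6 triangles.
rank ∂_0 = 0, rank ∂_1 = 4 ⇒ b_0 = 5 − 0 − 4 = 1; all invariant factors of ∂_1 are 1 so no torsion. So H_0 ≅ Z.
rank ∂_1 = 4, rank ∂_2 = 5 ⇒ b_1 = 9 − 4 − 5 = 0; all invariant factors of ∂_2 are 1 so no torsion. So H_1 ≅ 0.
rank ∂_2 = 5, rank ∂_3 = 0 ⇒ b_2 = 6 − 5 − 0 = 1. So H_2 ≅ Z.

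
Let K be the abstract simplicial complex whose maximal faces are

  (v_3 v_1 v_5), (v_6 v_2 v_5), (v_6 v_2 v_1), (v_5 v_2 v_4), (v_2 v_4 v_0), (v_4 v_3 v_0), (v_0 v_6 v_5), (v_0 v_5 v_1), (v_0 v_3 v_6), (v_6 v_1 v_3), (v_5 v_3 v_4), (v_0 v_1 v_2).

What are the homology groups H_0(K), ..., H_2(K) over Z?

H_0 = Z,  H_1 = Z_2,  H_2 = 0.

Fix the vertex order v_0 < v_1 < v_2 < v_3 < v_4 < v_5 < v_6 and write every simplex with vertices in increasing order. Then dim K = 2 and the simplices of K are:

  0-simplices (7): [v_0], [v_1], [v_2], [v_3], [v_4], [v_5], [v_6]
  1-simplices (18): (18 of them)
  2-simplices (12): (12 of them)

giving chain groups C_0 ≅ Z^7, C_1 ≅ Z^18, C_2 ≅ Z^12.

The boundary map ∂_1: C_1 → C_0 is given by ∂[p,q] = [q] − [p].
The 7×18 boundary matrix has rank 6 and Smith normal form diag(1,1,1,1,1,1).

Boundary ∂_2: C_2 → C_1 acts by ∂[p,q,r] = [q,r] − [p,r] + [p,q]. For instance
  ∂[v_0,v_5,v_6] = [v_5,v_6] − [v_0,v_6] + [v_0,v_5],
  ∂[v_1,v_3,v_6] = [v_3,v_6] − [v_1,v_6] + [v_1,v_3].
The resulting 18×12 matrix has rank 12, and its Smith normal form has invariant factors (1,1,1,1,1,1,1,1,1,1,1,2).

Reading off H_k = ker ∂_k / im ∂_{k+1}:

  H_0: rank C_0 − rank ∂_1 = 7 − 6 = 1, and the invariant factors of ∂_1 are all 1, so H_0 ≅ Z.
  H_1: rank ker ∂_1 − rank ∂_2 = (18 − 6) − 12 = 0, and ∂_2 has invariant factor 2 > 1, so H_1 ≅ Z_2.
  H_2: rank ker ∂_2 − rank ∂_3 = (12 − 12) − 0 = 0, and there is no ∂_3, so H_2 ≅ 0.

(K is a triangulation of the real projective plane RP^2.)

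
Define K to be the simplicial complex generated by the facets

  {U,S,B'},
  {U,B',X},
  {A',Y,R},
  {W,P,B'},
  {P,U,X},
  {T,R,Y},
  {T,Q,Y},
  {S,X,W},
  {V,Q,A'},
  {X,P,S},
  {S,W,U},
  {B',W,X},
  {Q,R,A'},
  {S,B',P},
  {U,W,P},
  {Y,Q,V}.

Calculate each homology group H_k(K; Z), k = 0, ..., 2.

H_0 ≅ Z^2,  H_1 ≅ Z ⊕ Z/2,  H_2 = 0.

K has 12 vertices, 27 edges, 16 triangles.
rank ∂_0 = 0, rank ∂_1 = 10 ⇒ b_0 = 12 − 0 − 10 = 2; all invariant factors of ∂_1 are 1 so no torsion. So H_0 ≅ Z^2.
rank ∂_1 = 10, rank ∂_2 = 16 ⇒ b_1 = 27 − 10 − 16 = 1; ∂_2 has invariant factor(s) [2] giving torsion. So H_1 ≅ Z ⊕ Z/2.
rank ∂_2 = 16, rank ∂_3 = 0 ⇒ b_2 = 16 − 16 − 0 = 0. So H_2 ≅ 0.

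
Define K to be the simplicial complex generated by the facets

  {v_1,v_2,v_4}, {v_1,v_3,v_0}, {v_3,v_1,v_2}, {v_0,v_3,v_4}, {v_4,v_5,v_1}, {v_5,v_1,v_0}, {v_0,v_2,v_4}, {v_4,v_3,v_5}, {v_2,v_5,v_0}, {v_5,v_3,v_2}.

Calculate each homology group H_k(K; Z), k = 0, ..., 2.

H_0 ≅ Z,  H_1 ≅ Z/2,  H_2 = 0.

Take the total order v_0 < v_1 < v_2 < v_3 < v_4 < v_5 on the vertex set. Then K (dimension 2) consists of the simplices:

  0-simplices (6): [v_0], [v_1], [v_2], [v_3], [v_4], [v_5]
  1-simplices (15): (15 of them)
  2-simplices (10): [v_0,v_1,v_3], [v_0,v_1,v_5], [v_0,v_2,v_4], [v_0,v_2,v_5], [v_0,v_3,v_4], [v_1,v_2,v_3], [v_1,v_2,v_4], [v_1,v_4,v_5], [v_2,v_3,v_5], [v_3,v_4,v_5]

giving chain groups C_0 ≅ Z^6, C_1 ≅ Z^15, C_2 ≅ Z^10.

Boundary ∂_1: C_1 → C_0 sends each edge [p,q] (with p < q) to q − p. For instance
  ∂[v_2,v_4] = [v_4] − [v_2].
This gives a 6×15 integer matrix of rank 5; reducing to Smith normal form yields diagonal entries (1,1,1,1,1).

Boundary ∂_2: C_2 → C_1 sends each 2-simplex [p,q,r] to [q,r] − [p,r] + [p,q]. For instance
  ∂[v_1,v_2,v_4] = [v_2,v_4] − [v_1,v_4] + [v_1,v_2],
  ∂[v_0,v_1,v_5] = [v_1,v_5] − [v_0,v_5] + [v_0,v_1].
The resulting 15×10 matrix has rank 10, and its Smith normal form has invariant factors (1,1,1,1,1,1,1,1,1,2).

Reading off H_k = ker ∂_k / im ∂_{k+1}:

  H_0: rank C_0 − rank ∂_1 = 6 − 5 = 1, and the invariant factors of ∂_1 are all 1, so H_0 = Z.
  H_1: rank ker ∂_1 − rank ∂_2 = (15 − 5) − 10 = 0, and ∂_2 has invariant factor 2 > 1, so H_1 = Z/2.
  H_2: rank ker ∂_2 − rank ∂_3 = (10 − 10) − 0 = 0, and there is no ∂_3, so H_2 = 0.

As a check, the Euler characteristic is 6 − 15 + 10 = 1, which agrees with 1 − 0 + 0 = 1.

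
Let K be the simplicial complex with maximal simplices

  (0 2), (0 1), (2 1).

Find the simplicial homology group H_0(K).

We work with the vertex ordering 0 < 1 < 2. The simplices of K, each written with vertices in increasing order, are:

  0-simplices (3): [0], [1], [2]
  1-simplices (3): [0,1], [0,2], [1,2]

so the chain groups are C_0 ≅ Z^3, C_1 ≅ Z^3.

∂_1: C_1 → C_0 is given by ∂[p,q] = [q] − [p].
As a 3×3 matrix over Z this has rank 2, with invariant factors (1,1).

From H_k ≅ ker(∂_k) / im(∂_{k+1}) we obtain:

  H_0: rank C_0 − rank ∂_1 = 3 − 2 = 1, and the invariant factors of ∂_1 are all 1, so H_0 ≅ Z.

H_0 = Z.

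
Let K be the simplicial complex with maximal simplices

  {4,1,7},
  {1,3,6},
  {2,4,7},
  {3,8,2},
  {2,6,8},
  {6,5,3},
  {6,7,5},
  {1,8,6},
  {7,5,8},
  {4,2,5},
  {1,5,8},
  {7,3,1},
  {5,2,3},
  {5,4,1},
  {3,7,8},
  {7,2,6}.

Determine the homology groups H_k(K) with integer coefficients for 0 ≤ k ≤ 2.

H_0 ≅ Z,  H_1 ≅ Z^2,  H_2 ≅ Z.

Fix the vertex order 1 < 2 < 3 < 4 < 5 < 6 < 7 < 8 and write every simplex with vertices in increasing order. Then dim K = 2 and the simplices of K are:

  0-simplices (8): [1], [2], [3], [4], [5], [6], [7], [8]
  1-simplices (24): (24 of them)
  2-simplices (16): [1,3,6], [1,3,7], [1,4,5], [1,4,7], [1,5,8], [1,6,8], [2,3,5], [2,3,8], [2,4,5], [2,4,7], [2,6,7], [2,6,8], [3,5,6], [3,7,8], [5,6,7], [5,7,8]

Hence C_0 ≅ Z^8, C_1 ≅ Z^24, C_2 ≅ Z^16.

The boundary map ∂_1: C_1 → C_0 is given by ∂[p,q] = [q] − [p].
This gives a 8×24 integer matrix of rank 7; reducing to Smith normal form yields diagonal entries (1,1,1,1,1,1,1).

∂_2: C_2 → C_1 maps a triangle to the signed sum of its edges. For instance
  ∂[2,6,8] = [6,8] − [2,8] + [2,6],
  ∂[2,6,7] = [6,7] − [2,7] + [2,6].
The 24×16 boundary matrix has rank 15 and Smith normal form diag(1,1,1,1,1,1,1,1,1,1,1,1,1,1,1).

Computing H_k = (kernel of ∂_k) / (image of ∂_{k+1}):

  H_0: rank C_0 − rank ∂_1 = 8 − 7 = 1, and the invariant factors of ∂_1 are all 1, so H_0 ≅ Z.
  H_1: rank ker ∂_1 − rank ∂_2 = (24 − 7) − 15 = 2, and the invariant factors of ∂_2 are all 1, so H_1 ≅ Z^2.
  H_2: rank ker ∂_2 − rank ∂_3 = (16 − 15) − 0 = 1, and there is no ∂_3, so H_2 ≅ Z.

(K is a triangulation of the torus T^2.)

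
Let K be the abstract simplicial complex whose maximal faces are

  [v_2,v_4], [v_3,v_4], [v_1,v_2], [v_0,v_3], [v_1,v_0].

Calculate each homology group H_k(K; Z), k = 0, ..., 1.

We work with the vertex ordering v_0 < v_1 < v_2 < v_3 < v_4. The simplices of K, each written with vertices in increasing order, are:

  0-simplices (5): [v_0], [v_1], [v_2], [v_3], [v_4]
  1-simplices (5): [v_0,v_1], [v_0,v_3], [v_1,v_2], [v_2,v_4], [v_3,v_4]

so the chain groups are C_0 ≅ Z^5, C_1 ≅ Z^5.

∂_1: C_1 → C_0 maps an edge to its endpoints' difference, ∂[p,q] = q − p. For instance
  ∂[v_2,v_4] = [v_4] − [v_2].
This gives a 5×5 integer matrix of rank 4; reducing to Smith normal form yields diagonal entries (1,1,1,1).

From H_k ≅ ker(∂_k) / im(∂_{k+1}) we obtain:

  H_0: rank C_0 − rank ∂_1 = 5 − 4 = 1, and the invariant factors of ∂_1 are all 1, so H_0 ≅ Z.
  H_1: rank ker ∂_1 − rank ∂_2 = (5 − 4) − 0 = 1, and there is no ∂_2, so H_1 ≅ Z.

H_0 = Z,  H_1 = Z.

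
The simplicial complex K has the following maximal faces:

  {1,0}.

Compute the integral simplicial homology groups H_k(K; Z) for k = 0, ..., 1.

We work with the vertex ordering 0 < 1. The simplices of K, each written with vertices in increasing order, are:

  0-simplices (2): [0], [1]
  1-simplices (1): [0,1]

giving chain groups C_0 ≅ Z^2, C_1 ≅ Z^1.

The boundary map ∂_1: C_1 → C_0 is given by ∂[p,q] = [q] − [p]. For instance
  ∂[0,1] = [1] − [0].
The 2×1 boundary matrix has rank 1 and Smith normal form diag(1).

Now H_k = ker ∂_k / im ∂_{k+1}, so:

  H_0: rank C_0 − rank ∂_1 = 2 − 1 = 1, and the invariant factors of ∂_1 are all 1, so H_0 ≅ Z.
  H_1: rank ker ∂_1 − rank ∂_2 = (1 − 1) − 0 = 0, and there is no ∂_2, so H_1 ≅ 0.

H_0 = Z,  H_1 = 0.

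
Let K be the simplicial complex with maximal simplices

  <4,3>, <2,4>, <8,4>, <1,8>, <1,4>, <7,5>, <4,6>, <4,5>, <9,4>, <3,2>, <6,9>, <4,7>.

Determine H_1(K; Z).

H_1 = Z^4.

Fix the vertex order 1 < 2 < 3 < 4 < 5 < 6 < 7 < 8 < 9 and write every simplex with vertices in increasing order. Then dim K = 1 and the simplices of K are:

  0-simplices (9): [1], [2], [3], [4], [5], [6], [7], [8], [9]
  1-simplices (12): [1,4], [1,8], [2,3], [2,4], [3,4], [4,5], [4,6], [4,7], [4,8], [4,9], [5,7], [6,9]

so the chain groups are C_0 ≅ Z^9, C_1 ≅ Z^12.

∂_1: C_1 → C_0 is given by ∂[p,q] = [q] − [p]. For instance
  ∂[2,3] = [3] − [2].
The 9×12 boundary matrix has rank 8 and Smith normal form diag(1,1,1,1,1,1,1,1).

Computing H_k = (kernel of ∂_k) / (image of ∂_{k+1}):

  H_1: rank ker ∂_1 − rank ∂_2 = (12 − 8) − 0 = 4, and there is no ∂_2, so H_1 = Z^4.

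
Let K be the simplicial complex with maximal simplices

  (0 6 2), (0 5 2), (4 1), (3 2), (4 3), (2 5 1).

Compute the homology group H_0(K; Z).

Fix the vertex order 0 < 1 < 2 < 3 < 4 < 5 < 6 and write every simplex with vertices in increasing order. Then dim K = 2 and the simplices of K are:

  0-simplices (7): [0], [1], [2], [3], [4], [5], [6]
  1-simplices (10): [0,2], [0,5], [0,6], [1,2], [1,4], [1,5], [2,3], [2,5], [2,6], [3,4]
  2-simplices (3): [0,2,5], [0,2,6], [1,2,5]

giving chain groups C_0 ≅ Z^7, C_1 ≅ Z^10, C_2 ≅ Z^3.

The boundary map ∂_1: C_1 → C_0 is given by ∂[p,q] = [q] − [p]. For instance
  ∂[0,2] = [2] − [0].
This gives a 7×10 integer matrix of rank 6; reducing to Smith normal form yields diagonal entries (1,1,1,1,1,1).

Boundary ∂_2: C_2 → C_1 maps a triangle to the signed sum of its edges. For instance
  ∂[0,2,6] = [2,6] − [0,6] + [0,2],
  ∂[1,2,5] = [2,5] − [1,5] + [1,2].
The resulting 10×3 matrix has rank 3, and its Smith normal form has invariant factors (1,1,1).

Reading off H_k = ker ∂_k / im ∂_{k+1}:

  H_0: rank C_0 − rank ∂_1 = 7 − 6 = 1, and the invariant factors of ∂_1 are all 1, so H_0 = Z.

H_0 ≅ Z.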